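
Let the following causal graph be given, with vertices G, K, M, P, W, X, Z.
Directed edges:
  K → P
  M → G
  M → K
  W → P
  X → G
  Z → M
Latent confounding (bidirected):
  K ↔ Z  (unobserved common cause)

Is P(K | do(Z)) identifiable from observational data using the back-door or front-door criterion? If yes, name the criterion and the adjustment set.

P(K|do(Z)): frontdoor, adjust for {M}.

desc(Z)\{Z}={G,K,M,P}; candidates ⊆ {W,X}.
Z↔K: latent back-door arc(s) into Z.
size 0: {}; under {} Z still reaches {K,P} ∋ K.
size 1: {W}, {X}; under {W} Z still reaches {K,P} ∋ K.
size 2: {W,X}; under {W,X} Z still reaches {K,P} ∋ K.
Z↔K cannot be blocked by any observed set — no back-door set.
{M}: (i) intercepts every directed Z→K path; (ii) no back-door Z→{M}; (iii) {Z} blocks every back-door {M}→K. Front-door holds.
P(K|do(Z)) = Σ_{M} P(M|Z) Σ_{Z'} P(K|M,Z')P(Z').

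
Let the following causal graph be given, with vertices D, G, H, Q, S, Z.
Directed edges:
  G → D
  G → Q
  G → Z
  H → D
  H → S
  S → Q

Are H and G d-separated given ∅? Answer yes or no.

Bayes-Ball from H | ∅ reaches {D,Q,S}.
G ∉ reach(H|∅) ⇒ H ⊥ G | ∅.

Yes — H ⊥ G | ∅.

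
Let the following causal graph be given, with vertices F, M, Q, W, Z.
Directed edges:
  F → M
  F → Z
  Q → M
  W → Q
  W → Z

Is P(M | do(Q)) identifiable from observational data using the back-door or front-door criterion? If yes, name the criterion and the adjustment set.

desc(Q)\{Q}={M}; candidates ⊆ {F,W,Z}.
∅: Q⊥M given ∅ in G with Q→· removed — back-door holds.
P(M|do(Q)) = P(M|Q) — no adjustment needed.

P(M|do(Q)): backdoor, adjust for ∅.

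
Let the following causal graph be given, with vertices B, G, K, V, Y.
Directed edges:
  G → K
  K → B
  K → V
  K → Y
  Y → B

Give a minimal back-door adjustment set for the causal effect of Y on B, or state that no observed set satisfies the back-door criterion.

desc(Y)\{Y}={B}; candidates ⊆ {G,K,V}.
size 0: {}; under {} Y still reaches {B,G,K,V} ∋ B.
{K}: Y⊥B given {K} in G with Y→· removed — back-door holds.

Y→B: minimal back-door set {K}.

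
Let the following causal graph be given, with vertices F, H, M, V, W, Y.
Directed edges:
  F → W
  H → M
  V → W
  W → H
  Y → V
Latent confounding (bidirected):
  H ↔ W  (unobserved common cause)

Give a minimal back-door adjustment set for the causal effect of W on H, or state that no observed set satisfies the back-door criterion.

desc(W)\{W}={H,M}; candidates ⊆ {F,V,Y}.
W↔H: latent back-door arc(s) into W.
size 0: {}; under {} W still reaches {F,H,M,V,Y} ∋ H.
size 1: {F}, {V}, {Y}; under {F} W still reaches {H,M,V,Y} ∋ H.
size 2: {F,V}, {F,Y}, {V,Y}; under {F,V} W still reaches {H,M} ∋ H.
W↔H cannot be blocked by any observed set — no back-door set.

W→H: no observed back-door set.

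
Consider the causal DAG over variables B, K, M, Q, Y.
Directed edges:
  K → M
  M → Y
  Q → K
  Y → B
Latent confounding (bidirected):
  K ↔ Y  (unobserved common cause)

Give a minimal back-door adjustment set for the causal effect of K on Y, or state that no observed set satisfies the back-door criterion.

K→Y: no observed back-door set.

desc(K)\{K}={B,M,Y}; candidates ⊆ {Q}.
K↔Y: latent back-door arc(s) into K.
size 0: {}; under {} K still reaches {B,Q,Y} ∋ Y.
size 1: {Q}; under {Q} K still reaches {B,Y} ∋ Y.
K↔Y cannot be blocked by any observed set — no back-door set.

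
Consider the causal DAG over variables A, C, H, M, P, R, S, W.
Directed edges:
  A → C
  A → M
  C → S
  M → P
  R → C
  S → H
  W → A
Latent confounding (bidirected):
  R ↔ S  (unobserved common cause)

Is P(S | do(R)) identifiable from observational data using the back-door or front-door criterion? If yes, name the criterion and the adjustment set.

desc(R)\{R}={C,H,S}; candidates ⊆ {A,M,P,W}.
R↔S: latent back-door arc(s) into R.
size 0: {}; under {} R still reaches {H,S} ∋ S.
size 1: {A}, {M}, {P} …(+1); under {A} R still reaches {H,S} ∋ S.
size 2: {A,M}, {A,P}, {A,W} …(+3); under {A,M} R still reaches {H,S} ∋ S.
R↔S cannot be blocked by any observed set — no back-door set.
{C}: (i) intercepts every directed R→S path; (ii) no back-door R→{C}; (iii) {R} blocks every back-door {C}→S. Front-door holds.
P(S|do(R)) = Σ_{C} P(C|R) Σ_{R'} P(S|C,R')P(R').

P(S|do(R)): frontdoor, adjust for {C}.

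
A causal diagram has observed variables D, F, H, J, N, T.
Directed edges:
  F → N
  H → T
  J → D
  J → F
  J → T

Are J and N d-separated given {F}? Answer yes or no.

Yes — J ⊥ N | {F}.

Bayes-Ball from J | {F} reaches {D,T}.
N ∉ reach(J|{F}) ⇒ J ⊥ N | {F}.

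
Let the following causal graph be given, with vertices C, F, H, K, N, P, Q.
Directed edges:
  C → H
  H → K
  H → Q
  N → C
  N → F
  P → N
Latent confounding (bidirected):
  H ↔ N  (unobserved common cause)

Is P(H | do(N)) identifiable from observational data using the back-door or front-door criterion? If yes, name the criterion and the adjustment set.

P(H|do(N)): frontdoor, adjust for {C}.

desc(N)\{N}={C,F,H,K,Q}; candidates ⊆ {P}.
N↔H: latent back-door arc(s) into N.
size 0: {}; under {} N still reaches {H,K,P,Q} ∋ H.
size 1: {P}; under {P} N still reaches {H,K,Q} ∋ H.
N↔H cannot be blocked by any observed set — no back-door set.
{C}: (i) intercepts every directed N→H path; (ii) no back-door N→{C}; (iii) {N} blocks every back-door {C}→H. Front-door holds.
P(H|do(N)) = Σ_{C} P(C|N) Σ_{N'} P(H|C,N')P(N').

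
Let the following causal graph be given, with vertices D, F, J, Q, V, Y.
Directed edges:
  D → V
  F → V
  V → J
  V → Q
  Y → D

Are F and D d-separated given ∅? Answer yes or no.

Yes — F ⊥ D | ∅.

Bayes-Ball from F | ∅ reaches {J,Q,V}.
D ∉ reach(F|∅) ⇒ F ⊥ D | ∅.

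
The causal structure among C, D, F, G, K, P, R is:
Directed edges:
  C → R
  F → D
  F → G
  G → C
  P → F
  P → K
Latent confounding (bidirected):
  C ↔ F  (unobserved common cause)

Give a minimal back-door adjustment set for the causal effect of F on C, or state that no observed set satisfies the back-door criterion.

F→C: no observed back-door set.

desc(F)\{F}={C,D,G,R}; candidates ⊆ {K,P}.
F↔C: latent back-door arc(s) into F.
size 0: {}; under {} F still reaches {C,K,P,R} ∋ C.
size 1: {K}, {P}; under {K} F still reaches {C,P,R} ∋ C.
size 2: {K,P}; under {K,P} F still reaches {C,R} ∋ C.
F↔C cannot be blocked by any observed set — no back-door set.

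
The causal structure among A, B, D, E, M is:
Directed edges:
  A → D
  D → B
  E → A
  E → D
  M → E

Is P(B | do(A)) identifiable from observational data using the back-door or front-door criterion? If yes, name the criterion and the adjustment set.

desc(A)\{A}={B,D}; candidates ⊆ {E,M}.
size 0: {}; under {} A still reaches {B,D,E,M} ∋ B.
{E}: A⊥B given {E} in G with A→· removed — back-door holds.
P(B|do(A)) = Σ_{E} P(B|A,E)·P(E).

P(B|do(A)): backdoor, adjust for {E}.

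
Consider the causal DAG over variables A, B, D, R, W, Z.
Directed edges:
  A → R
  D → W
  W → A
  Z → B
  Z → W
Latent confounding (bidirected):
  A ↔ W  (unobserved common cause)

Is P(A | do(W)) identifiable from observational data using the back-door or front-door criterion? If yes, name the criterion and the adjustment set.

P(A|do(W)): not identifiable (no BD/FD set).

desc(W)\{W}={A,R}; candidates ⊆ {B,D,Z}.
W↔A: latent back-door arc(s) into W.
size 0: {}; under {} W still reaches {A,B,D,R,Z} ∋ A.
size 1: {B}, {D}, {Z}; under {B} W still reaches {A,D,R,Z} ∋ A.
size 2: {B,D}, {B,Z}, {D,Z}; under {B,D} W still reaches {A,R,Z} ∋ A.
W↔A cannot be blocked by any observed set — no back-door set.
No mediator lies on a directed W→…→A path.
Neither criterion identifies P(A|do(W)) in this graph.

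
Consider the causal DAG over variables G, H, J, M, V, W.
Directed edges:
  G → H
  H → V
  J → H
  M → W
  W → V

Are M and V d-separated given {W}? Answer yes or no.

Yes — M ⊥ V | {W}.

Bayes-Ball from M | {W} reaches ∅.
V ∉ reach(M|{W}) ⇒ M ⊥ V | {W}.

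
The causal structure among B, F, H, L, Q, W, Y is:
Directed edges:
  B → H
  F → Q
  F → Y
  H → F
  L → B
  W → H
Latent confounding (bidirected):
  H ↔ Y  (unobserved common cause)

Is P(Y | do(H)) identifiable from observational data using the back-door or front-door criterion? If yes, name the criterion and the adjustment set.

P(Y|do(H)): frontdoor, adjust for {F}.

desc(H)\{H}={F,Q,Y}; candidates ⊆ {B,L,W}.
H↔Y: latent back-door arc(s) into H.
size 0: {}; under {} H still reaches {B,L,W,Y} ∋ Y.
size 1: {B}, {L}, {W}; under {B} H still reaches {W,Y} ∋ Y.
size 2: {B,L}, {B,W}, {L,W}; under {B,L} H still reaches {W,Y} ∋ Y.
H↔Y cannot be blocked by any observed set — no back-door set.
{F}: (i) intercepts every directed H→Y path; (ii) no back-door H→{F}; (iii) {H} blocks every back-door {F}→Y. Front-door holds.
P(Y|do(H)) = Σ_{F} P(F|H) Σ_{H'} P(Y|F,H')P(H').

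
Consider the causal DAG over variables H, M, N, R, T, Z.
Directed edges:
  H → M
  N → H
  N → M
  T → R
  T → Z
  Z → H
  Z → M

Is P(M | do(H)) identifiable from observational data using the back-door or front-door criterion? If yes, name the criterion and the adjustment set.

desc(H)\{H}={M}; candidates ⊆ {N,R,T,Z}.
size 0: {}; under {} H still reaches {M,N,R,T,Z} ∋ M.
size 1: {N}, {R}, {T} …(+1); under {N} H still reaches {M,R,T,Z} ∋ M.
{N,Z}: H⊥M given {N,Z} in G with H→· removed — back-door holds.
P(M|do(H)) = Σ_{N,Z} P(M|H,N,Z)·P(N,Z).

P(M|do(H)): backdoor, adjust for {N, Z}.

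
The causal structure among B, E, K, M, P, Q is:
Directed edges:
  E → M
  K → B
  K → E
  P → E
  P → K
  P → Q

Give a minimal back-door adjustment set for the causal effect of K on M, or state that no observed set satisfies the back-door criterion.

K→M: minimal back-door set {P}.

desc(K)\{K}={B,E,M}; candidates ⊆ {P,Q}.
size 0: {}; under {} K still reaches {E,M,P,Q} ∋ M.
{P}: K⊥M given {P} in G with K→· removed — back-door holds.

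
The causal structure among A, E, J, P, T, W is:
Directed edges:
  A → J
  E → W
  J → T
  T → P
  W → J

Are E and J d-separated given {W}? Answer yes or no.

Bayes-Ball from E | {W} reaches ∅.
J ∉ reach(E|{W}) ⇒ E ⊥ J | {W}.

Yes — E ⊥ J | {W}.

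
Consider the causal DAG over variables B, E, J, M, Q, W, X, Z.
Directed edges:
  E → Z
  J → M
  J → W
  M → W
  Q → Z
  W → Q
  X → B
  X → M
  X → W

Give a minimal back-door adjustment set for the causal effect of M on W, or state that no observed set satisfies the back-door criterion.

M→W: minimal back-door set {J, X}.

desc(M)\{M}={Q,W,Z}; candidates ⊆ {B,E,J,X}.
size 0: {}; under {} M still reaches {B,J,Q,W,X,Z} ∋ W.
size 1: {B}, {E}, {J} …(+1); under {B} M still reaches {J,Q,W,X,Z} ∋ W.
{J,X}: M⊥W given {J,X} in G with M→· removed — back-door holds.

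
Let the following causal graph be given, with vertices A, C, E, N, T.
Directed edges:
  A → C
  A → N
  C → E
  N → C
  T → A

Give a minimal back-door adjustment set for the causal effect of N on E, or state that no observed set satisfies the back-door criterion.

N→E: minimal back-door set {A}.

desc(N)\{N}={C,E}; candidates ⊆ {A,T}.
size 0: {}; under {} N still reaches {A,C,E,T} ∋ E.
{A}: N⊥E given {A} in G with N→· removed — back-door holds.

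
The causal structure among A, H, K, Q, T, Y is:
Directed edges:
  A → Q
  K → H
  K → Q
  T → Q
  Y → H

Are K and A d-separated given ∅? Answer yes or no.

Yes — K ⊥ A | ∅.

Bayes-Ball from K | ∅ reaches {H,Q}.
A ∉ reach(K|∅) ⇒ K ⊥ A | ∅.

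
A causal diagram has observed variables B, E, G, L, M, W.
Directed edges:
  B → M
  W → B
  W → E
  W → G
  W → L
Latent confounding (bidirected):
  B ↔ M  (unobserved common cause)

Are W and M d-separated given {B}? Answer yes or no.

Bayes-Ball from W | {B} reaches {E,G,L,M}.
M ∈ reach(W|{B}) ⇒ W ⊥̸ M | {B}.

No — W and M are d-connected given {B}.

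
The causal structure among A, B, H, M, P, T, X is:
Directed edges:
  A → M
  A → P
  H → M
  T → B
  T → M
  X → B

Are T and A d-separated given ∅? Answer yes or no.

Yes — T ⊥ A | ∅.

Bayes-Ball from T | ∅ reaches {B,M}.
A ∉ reach(T|∅) ⇒ T ⊥ A | ∅.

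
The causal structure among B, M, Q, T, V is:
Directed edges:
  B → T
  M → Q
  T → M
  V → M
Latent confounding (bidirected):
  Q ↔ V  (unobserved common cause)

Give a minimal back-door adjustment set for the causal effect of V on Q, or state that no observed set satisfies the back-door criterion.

V→Q: no observed back-door set.

desc(V)\{V}={M,Q}; candidates ⊆ {B,T}.
V↔Q: latent back-door arc(s) into V.
size 0: {}; under {} V still reaches {Q} ∋ Q.
size 1: {B}, {T}; under {B} V still reaches {Q} ∋ Q.
size 2: {B,T}; under {B,T} V still reaches {Q} ∋ Q.
V↔Q cannot be blocked by any observed set — no back-door set.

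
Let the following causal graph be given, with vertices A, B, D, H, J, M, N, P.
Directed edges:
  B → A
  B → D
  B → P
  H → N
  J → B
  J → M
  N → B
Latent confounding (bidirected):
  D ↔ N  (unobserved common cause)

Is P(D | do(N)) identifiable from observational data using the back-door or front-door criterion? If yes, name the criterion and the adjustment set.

desc(N)\{N}={A,B,D,P}; candidates ⊆ {H,J,M}.
N↔D: latent back-door arc(s) into N.
size 0: {}; under {} N still reaches {D,H} ∋ D.
size 1: {H}, {J}, {M}; under {H} N still reaches {D} ∋ D.
size 2: {H,J}, {H,M}, {J,M}; under {H,J} N still reaches {D} ∋ D.
N↔D cannot be blocked by any observed set — no back-door set.
{B}: (i) intercepts every directed N→D path; (ii) no back-door N→{B}; (iii) {N} blocks every back-door {B}→D. Front-door holds.
P(D|do(N)) = Σ_{B} P(B|N) Σ_{N'} P(D|B,N')P(N').

P(D|do(N)): frontdoor, adjust for {B}.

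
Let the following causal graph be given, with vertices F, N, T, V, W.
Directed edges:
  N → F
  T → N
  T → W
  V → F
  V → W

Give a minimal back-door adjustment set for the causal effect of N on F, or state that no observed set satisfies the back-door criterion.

desc(N)\{N}={F}; candidates ⊆ {T,V,W}.
∅: N⊥F given ∅ in G with N→· removed — back-door holds.

N→F: minimal back-door set ∅.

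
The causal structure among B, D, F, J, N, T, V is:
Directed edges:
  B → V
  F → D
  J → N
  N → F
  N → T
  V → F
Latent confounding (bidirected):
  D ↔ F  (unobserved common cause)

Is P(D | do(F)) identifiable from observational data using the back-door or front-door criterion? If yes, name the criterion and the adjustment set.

P(D|do(F)): not identifiable (no BD/FD set).

desc(F)\{F}={D}; candidates ⊆ {B,J,N,T,V}.
F↔D: latent back-door arc(s) into F.
size 0: {}; under {} F still reaches {B,D,J,N,T,V} ∋ D.
size 1: {B}, {J}, {N} …(+2); under {B} F still reaches {D,J,N,T,V} ∋ D.
size 2: {B,J}, {B,N}, {B,T} …(+7); under {B,J} F still reaches {D,N,T,V} ∋ D.
F↔D cannot be blocked by any observed set — no back-door set.
No mediator lies on a directed F→…→D path.
Neither criterion identifies P(D|do(F)) in this graph.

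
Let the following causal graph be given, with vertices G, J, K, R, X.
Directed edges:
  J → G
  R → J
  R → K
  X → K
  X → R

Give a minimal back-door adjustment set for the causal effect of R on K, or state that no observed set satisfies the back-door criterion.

R→K: minimal back-door set {X}.

desc(R)\{R}={G,J,K}; candidates ⊆ {X}.
size 0: {}; under {} R still reaches {K,X} ∋ K.
{X}: R⊥K given {X} in G with R→· removed — back-door holds.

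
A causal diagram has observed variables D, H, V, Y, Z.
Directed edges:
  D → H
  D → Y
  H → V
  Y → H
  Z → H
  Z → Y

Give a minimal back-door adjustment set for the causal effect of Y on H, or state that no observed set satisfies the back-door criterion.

Y→H: minimal back-door set {D, Z}.

desc(Y)\{Y}={H,V}; candidates ⊆ {D,Z}.
size 0: {}; under {} Y still reaches {D,H,V,Z} ∋ H.
size 1: {D}, {Z}; under {D} Y still reaches {H,V,Z} ∋ H.
{D,Z}: Y⊥H given {D,Z} in G with Y→· removed — back-door holds.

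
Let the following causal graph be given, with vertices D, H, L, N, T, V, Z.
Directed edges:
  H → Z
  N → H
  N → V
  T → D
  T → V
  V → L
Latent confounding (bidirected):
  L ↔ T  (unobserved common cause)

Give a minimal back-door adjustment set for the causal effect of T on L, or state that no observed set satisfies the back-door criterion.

T→L: no observed back-door set.

desc(T)\{T}={D,L,V}; candidates ⊆ {H,N,Z}.
T↔L: latent back-door arc(s) into T.
size 0: {}; under {} T still reaches {L} ∋ L.
size 1: {H}, {N}, {Z}; under {H} T still reaches {L} ∋ L.
size 2: {H,N}, {H,Z}, {N,Z}; under {H,N} T still reaches {L} ∋ L.
T↔L cannot be blocked by any observed set — no back-door set.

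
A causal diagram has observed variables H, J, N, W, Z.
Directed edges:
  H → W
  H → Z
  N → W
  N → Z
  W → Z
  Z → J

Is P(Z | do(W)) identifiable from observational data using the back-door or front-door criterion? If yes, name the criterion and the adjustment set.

P(Z|do(W)): backdoor, adjust for {H, N}.

desc(W)\{W}={J,Z}; candidates ⊆ {H,N}.
size 0: {}; under {} W still reaches {H,J,N,Z} ∋ Z.
size 1: {H}, {N}; under {H} W still reaches {J,N,Z} ∋ Z.
{H,N}: W⊥Z given {H,N} in G with W→· removed — back-door holds.
P(Z|do(W)) = Σ_{H,N} P(Z|W,H,N)·P(H,N).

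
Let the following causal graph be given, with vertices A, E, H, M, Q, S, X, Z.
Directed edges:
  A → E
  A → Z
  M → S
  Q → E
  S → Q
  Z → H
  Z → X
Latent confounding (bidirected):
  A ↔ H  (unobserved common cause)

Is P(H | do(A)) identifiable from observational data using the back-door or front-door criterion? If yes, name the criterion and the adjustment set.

P(H|do(A)): frontdoor, adjust for {Z}.

desc(A)\{A}={E,H,X,Z}; candidates ⊆ {M,Q,S}.
A↔H: latent back-door arc(s) into A.
size 0: {}; under {} A still reaches {H} ∋ H.
size 1: {M}, {Q}, {S}; under {M} A still reaches {H} ∋ H.
size 2: {M,Q}, {M,S}, {Q,S}; under {M,Q} A still reaches {H} ∋ H.
A↔H cannot be blocked by any observed set — no back-door set.
{Z}: (i) intercepts every directed A→H path; (ii) no back-door A→{Z}; (iii) {A} blocks every back-door {Z}→H. Front-door holds.
P(H|do(A)) = Σ_{Z} P(Z|A) Σ_{A'} P(H|Z,A')P(A').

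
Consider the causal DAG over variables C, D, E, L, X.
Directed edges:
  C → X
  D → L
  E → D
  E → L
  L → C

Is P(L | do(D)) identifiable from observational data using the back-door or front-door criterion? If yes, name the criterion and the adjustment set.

P(L|do(D)): backdoor, adjust for {E}.

desc(D)\{D}={C,L,X}; candidates ⊆ {E}.
size 0: {}; under {} D still reaches {C,E,L,X} ∋ L.
{E}: D⊥L given {E} in G with D→· removed — back-door holds.
P(L|do(D)) = Σ_{E} P(L|D,E)·P(E).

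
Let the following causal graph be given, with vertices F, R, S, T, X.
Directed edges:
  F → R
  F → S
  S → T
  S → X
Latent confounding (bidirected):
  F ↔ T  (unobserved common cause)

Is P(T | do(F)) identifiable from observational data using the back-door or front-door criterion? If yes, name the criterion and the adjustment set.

P(T|do(F)): frontdoor, adjust for {S}.

desc(F)\{F}={R,S,T,X}; candidates ⊆ {—}.
F↔T: latent back-door arc(s) into F.
size 0: {}; under {} F still reaches {T} ∋ T.
F↔T cannot be blocked by any observed set — no back-door set.
{S}: (i) intercepts every directed F→T path; (ii) no back-door F→{S}; (iii) {F} blocks every back-door {S}→T. Front-door holds.
P(T|do(F)) = Σ_{S} P(S|F) Σ_{F'} P(T|S,F')P(F').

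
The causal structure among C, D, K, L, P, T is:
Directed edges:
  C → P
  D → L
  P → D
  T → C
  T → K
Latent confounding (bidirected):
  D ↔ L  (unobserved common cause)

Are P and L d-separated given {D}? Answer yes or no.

Bayes-Ball from P | {D} reaches {C,K,L,T}.
L ∈ reach(P|{D}) ⇒ P ⊥̸ L | {D}.

No — P and L are d-connected given {D}.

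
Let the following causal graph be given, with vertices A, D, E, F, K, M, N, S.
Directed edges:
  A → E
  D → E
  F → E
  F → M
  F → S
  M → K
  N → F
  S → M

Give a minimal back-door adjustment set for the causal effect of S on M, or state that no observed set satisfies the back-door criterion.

desc(S)\{S}={K,M}; candidates ⊆ {A,D,E,F,N}.
size 0: {}; under {} S still reaches {E,F,K,M,N} ∋ M.
{F}: S⊥M given {F} in G with S→· removed — back-door holds.

S→M: minimal back-door set {F}.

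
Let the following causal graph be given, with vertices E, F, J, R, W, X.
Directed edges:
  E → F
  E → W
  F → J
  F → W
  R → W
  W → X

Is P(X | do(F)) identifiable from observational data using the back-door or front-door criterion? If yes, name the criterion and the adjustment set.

P(X|do(F)): backdoor, adjust for {E}.

desc(F)\{F}={J,W,X}; candidates ⊆ {E,R}.
size 0: {}; under {} F still reaches {E,W,X} ∋ X.
{E}: F⊥X given {E} in G with F→· removed — back-door holds.
P(X|do(F)) = Σ_{E} P(X|F,E)·P(E).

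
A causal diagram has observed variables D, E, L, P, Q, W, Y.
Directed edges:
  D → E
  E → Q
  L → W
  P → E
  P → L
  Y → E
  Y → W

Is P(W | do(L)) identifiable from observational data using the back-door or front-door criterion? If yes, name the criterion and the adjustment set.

P(W|do(L)): backdoor, adjust for ∅.

desc(L)\{L}={W}; candidates ⊆ {D,E,P,Q,Y}.
∅: L⊥W given ∅ in G with L→· removed — back-door holds.
P(W|do(L)) = P(W|L) — no adjustment needed.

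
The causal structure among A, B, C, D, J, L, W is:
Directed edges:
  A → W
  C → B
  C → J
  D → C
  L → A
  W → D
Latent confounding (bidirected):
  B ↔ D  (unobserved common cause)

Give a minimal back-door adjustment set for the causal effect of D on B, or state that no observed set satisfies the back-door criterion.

desc(D)\{D}={B,C,J}; candidates ⊆ {A,L,W}.
D↔B: latent back-door arc(s) into D.
size 0: {}; under {} D still reaches {A,B,L,W} ∋ B.
size 1: {A}, {L}, {W}; under {A} D still reaches {B,W} ∋ B.
size 2: {A,L}, {A,W}, {L,W}; under {A,L} D still reaches {B,W} ∋ B.
D↔B cannot be blocked by any observed set — no back-door set.

D→B: no observed back-door set.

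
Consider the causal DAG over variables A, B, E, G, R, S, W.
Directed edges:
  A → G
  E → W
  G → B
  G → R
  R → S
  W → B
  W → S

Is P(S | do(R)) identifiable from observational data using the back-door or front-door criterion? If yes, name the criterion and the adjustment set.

desc(R)\{R}={S}; candidates ⊆ {A,B,E,G,W}.
∅: R⊥S given ∅ in G with R→· removed — back-door holds.
P(S|do(R)) = P(S|R) — no adjustment needed.

P(S|do(R)): backdoor, adjust for ∅.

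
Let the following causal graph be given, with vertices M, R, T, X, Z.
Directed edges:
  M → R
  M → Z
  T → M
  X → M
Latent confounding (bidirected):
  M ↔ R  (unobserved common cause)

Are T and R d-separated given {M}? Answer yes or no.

Bayes-Ball from T | {M} reaches {R,X}.
R ∈ reach(T|{M}) ⇒ T ⊥̸ R | {M}.

No — T and R are d-connected given {M}.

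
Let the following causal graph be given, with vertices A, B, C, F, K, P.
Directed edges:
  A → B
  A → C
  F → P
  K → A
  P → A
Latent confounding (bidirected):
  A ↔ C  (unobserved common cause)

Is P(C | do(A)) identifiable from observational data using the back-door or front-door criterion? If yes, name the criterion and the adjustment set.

P(C|do(A)): not identifiable (no BD/FD set).

desc(A)\{A}={B,C}; candidates ⊆ {F,K,P}.
A↔C: latent back-door arc(s) into A.
size 0: {}; under {} A still reaches {C,F,K,P} ∋ C.
size 1: {F}, {K}, {P}; under {F} A still reaches {C,K,P} ∋ C.
size 2: {F,K}, {F,P}, {K,P}; under {F,K} A still reaches {C,P} ∋ C.
A↔C cannot be blocked by any observed set — no back-door set.
No mediator lies on a directed A→…→C path.
Neither criterion identifies P(C|do(A)) in this graph.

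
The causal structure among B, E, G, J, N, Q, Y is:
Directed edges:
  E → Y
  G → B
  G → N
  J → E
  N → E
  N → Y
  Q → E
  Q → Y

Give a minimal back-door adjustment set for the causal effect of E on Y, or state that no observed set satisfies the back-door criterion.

E→Y: minimal back-door set {N, Q}.

desc(E)\{E}={Y}; candidates ⊆ {B,G,J,N,Q}.
size 0: {}; under {} E still reaches {B,G,J,N,Q,Y} ∋ Y.
size 1: {B}, {G}, {J} …(+2); under {B} E still reaches {G,J,N,Q,Y} ∋ Y.
{N,Q}: E⊥Y given {N,Q} in G with E→· removed — back-door holds.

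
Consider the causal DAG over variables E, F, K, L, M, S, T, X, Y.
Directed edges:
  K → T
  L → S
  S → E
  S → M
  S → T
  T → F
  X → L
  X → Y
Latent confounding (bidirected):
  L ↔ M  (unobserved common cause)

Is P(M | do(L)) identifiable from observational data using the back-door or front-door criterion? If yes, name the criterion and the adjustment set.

P(M|do(L)): frontdoor, adjust for {S}.

desc(L)\{L}={E,F,M,S,T}; candidates ⊆ {K,X,Y}.
L↔M: latent back-door arc(s) into L.
size 0: {}; under {} L still reaches {M,X,Y} ∋ M.
size 1: {K}, {X}, {Y}; under {K} L still reaches {M,X,Y} ∋ M.
size 2: {K,X}, {K,Y}, {X,Y}; under {K,X} L still reaches {M} ∋ M.
L↔M cannot be blocked by any observed set — no back-door set.
{S}: (i) intercepts every directed L→M path; (ii) no back-door L→{S}; (iii) {L} blocks every back-door {S}→M. Front-door holds.
P(M|do(L)) = Σ_{S} P(S|L) Σ_{L'} P(M|S,L')P(L').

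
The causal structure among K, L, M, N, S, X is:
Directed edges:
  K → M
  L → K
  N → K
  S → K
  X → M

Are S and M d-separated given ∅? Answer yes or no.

Bayes-Ball from S | ∅ reaches {K,M}.
M ∈ reach(S|∅) ⇒ S ⊥̸ M | ∅.

No — S and M are d-connected given ∅.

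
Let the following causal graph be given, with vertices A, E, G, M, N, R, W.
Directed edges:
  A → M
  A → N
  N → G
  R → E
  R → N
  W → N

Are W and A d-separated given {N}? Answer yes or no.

No — W and A are d-connected given {N}.

Bayes-Ball from W | {N} reaches {A,E,M,R}.
A ∈ reach(W|{N}) ⇒ W ⊥̸ A | {N}.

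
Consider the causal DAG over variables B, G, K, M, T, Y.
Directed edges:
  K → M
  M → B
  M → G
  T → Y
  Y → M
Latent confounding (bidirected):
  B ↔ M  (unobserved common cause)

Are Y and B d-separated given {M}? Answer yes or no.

No — Y and B are d-connected given {M}.

Bayes-Ball from Y | {M} reaches {B,K,T}.
B ∈ reach(Y|{M}) ⇒ Y ⊥̸ B | {M}.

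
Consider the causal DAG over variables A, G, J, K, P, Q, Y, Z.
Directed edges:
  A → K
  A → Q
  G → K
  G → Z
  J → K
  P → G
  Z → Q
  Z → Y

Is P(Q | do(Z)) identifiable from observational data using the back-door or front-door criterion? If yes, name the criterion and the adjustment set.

P(Q|do(Z)): backdoor, adjust for ∅.

desc(Z)\{Z}={Q,Y}; candidates ⊆ {A,G,J,K,P}.
∅: Z⊥Q given ∅ in G with Z→· removed — back-door holds.
P(Q|do(Z)) = P(Q|Z) — no adjustment needed.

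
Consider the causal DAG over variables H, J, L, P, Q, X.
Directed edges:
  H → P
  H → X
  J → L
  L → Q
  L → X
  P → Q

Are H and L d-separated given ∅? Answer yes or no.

Yes — H ⊥ L | ∅.

Bayes-Ball from H | ∅ reaches {P,Q,X}.
L ∉ reach(H|∅) ⇒ H ⊥ L | ∅.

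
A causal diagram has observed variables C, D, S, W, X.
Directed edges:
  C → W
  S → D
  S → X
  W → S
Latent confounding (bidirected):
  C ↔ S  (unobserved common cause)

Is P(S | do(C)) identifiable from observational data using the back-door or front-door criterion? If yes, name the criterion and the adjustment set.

P(S|do(C)): frontdoor, adjust for {W}.

desc(C)\{C}={D,S,W,X}; candidates ⊆ {—}.
C↔S: latent back-door arc(s) into C.
size 0: {}; under {} C still reaches {D,S,X} ∋ S.
C↔S cannot be blocked by any observed set — no back-door set.
{W}: (i) intercepts every directed C→S path; (ii) no back-door C→{W}; (iii) {C} blocks every back-door {W}→S. Front-door holds.
P(S|do(C)) = Σ_{W} P(W|C) Σ_{C'} P(S|W,C')P(C').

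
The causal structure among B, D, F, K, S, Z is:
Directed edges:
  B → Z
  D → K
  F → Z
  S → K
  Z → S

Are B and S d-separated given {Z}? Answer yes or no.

Bayes-Ball from B | {Z} reaches {F}.
S ∉ reach(B|{Z}) ⇒ B ⊥ S | {Z}.

Yes — B ⊥ S | {Z}.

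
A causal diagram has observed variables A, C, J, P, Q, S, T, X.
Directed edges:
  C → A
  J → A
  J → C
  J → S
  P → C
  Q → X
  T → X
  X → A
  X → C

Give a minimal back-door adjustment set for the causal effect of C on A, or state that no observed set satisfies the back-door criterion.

C→A: minimal back-door set {J, X}.

desc(C)\{C}={A}; candidates ⊆ {J,P,Q,S,T,X}.
size 0: {}; under {} C still reaches {A,J,P,Q,S,T,X} ∋ A.
size 1: {J}, {P}, {Q} …(+3); under {J} C still reaches {A,P,Q,T,X} ∋ A.
{J,X}: C⊥A given {J,X} in G with C→· removed — back-door holds.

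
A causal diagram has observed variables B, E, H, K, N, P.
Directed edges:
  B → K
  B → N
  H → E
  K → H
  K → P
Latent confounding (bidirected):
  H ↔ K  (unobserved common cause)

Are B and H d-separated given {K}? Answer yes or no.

No — B and H are d-connected given {K}.

Bayes-Ball from B | {K} reaches {E,H,N}.
H ∈ reach(B|{K}) ⇒ B ⊥̸ H | {K}.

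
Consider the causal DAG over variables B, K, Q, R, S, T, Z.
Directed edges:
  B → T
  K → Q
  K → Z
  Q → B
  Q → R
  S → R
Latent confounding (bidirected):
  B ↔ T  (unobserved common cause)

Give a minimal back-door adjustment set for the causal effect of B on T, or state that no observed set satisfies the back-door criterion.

B→T: no observed back-door set.

desc(B)\{B}={T}; candidates ⊆ {K,Q,R,S,Z}.
B↔T: latent back-door arc(s) into B.
size 0: {}; under {} B still reaches {K,Q,R,T,Z} ∋ T.
size 1: {K}, {Q}, {R} …(+2); under {K} B still reaches {Q,R,T} ∋ T.
size 2: {K,Q}, {K,R}, {K,S} …(+7); under {K,Q} B still reaches {T} ∋ T.
B↔T cannot be blocked by any observed set — no back-door set.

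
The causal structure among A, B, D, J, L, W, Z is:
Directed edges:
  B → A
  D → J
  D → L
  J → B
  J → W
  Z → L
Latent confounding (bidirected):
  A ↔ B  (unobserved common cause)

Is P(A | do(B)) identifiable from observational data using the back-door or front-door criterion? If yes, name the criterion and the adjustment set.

P(A|do(B)): not identifiable (no BD/FD set).

desc(B)\{B}={A}; candidates ⊆ {D,J,L,W,Z}.
B↔A: latent back-door arc(s) into B.
size 0: {}; under {} B still reaches {A,D,J,L,W} ∋ A.
size 1: {D}, {J}, {L} …(+2); under {D} B still reaches {A,J,W} ∋ A.
size 2: {D,J}, {D,L}, {D,W} …(+7); under {D,J} B still reaches {A} ∋ A.
B↔A cannot be blocked by any observed set — no back-door set.
No mediator lies on a directed B→…→A path.
Neither criterion identifies P(A|do(B)) in this graph.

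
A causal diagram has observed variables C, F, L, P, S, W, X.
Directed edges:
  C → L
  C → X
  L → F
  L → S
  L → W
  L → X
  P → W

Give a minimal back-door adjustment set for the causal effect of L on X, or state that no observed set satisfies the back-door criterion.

desc(L)\{L}={F,S,W,X}; candidates ⊆ {C,P}.
size 0: {}; under {} L still reaches {C,X} ∋ X.
{C}: L⊥X given {C} in G with L→· removed — back-door holds.

L→X: minimal back-door set {C}.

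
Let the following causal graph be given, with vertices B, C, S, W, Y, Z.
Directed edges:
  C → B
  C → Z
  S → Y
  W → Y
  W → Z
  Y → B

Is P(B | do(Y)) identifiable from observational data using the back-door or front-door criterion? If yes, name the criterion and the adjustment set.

desc(Y)\{Y}={B}; candidates ⊆ {C,S,W,Z}.
∅: Y⊥B given ∅ in G with Y→· removed — back-door holds.
P(B|do(Y)) = P(B|Y) — no adjustment needed.

P(B|do(Y)): backdoor, adjust for ∅.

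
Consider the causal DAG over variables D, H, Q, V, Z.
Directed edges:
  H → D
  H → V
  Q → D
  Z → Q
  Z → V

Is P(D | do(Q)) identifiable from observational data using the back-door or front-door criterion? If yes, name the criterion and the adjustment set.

desc(Q)\{Q}={D}; candidates ⊆ {H,V,Z}.
∅: Q⊥D given ∅ in G with Q→· removed — back-door holds.
P(D|do(Q)) = P(D|Q) — no adjustment needed.

P(D|do(Q)): backdoor, adjust for ∅.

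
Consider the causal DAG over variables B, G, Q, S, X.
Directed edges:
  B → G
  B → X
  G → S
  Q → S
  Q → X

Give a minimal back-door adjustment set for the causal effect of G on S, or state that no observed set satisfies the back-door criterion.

G→S: minimal back-door set ∅.

desc(G)\{G}={S}; candidates ⊆ {B,Q,X}.
∅: G⊥S given ∅ in G with G→· removed — back-door holds.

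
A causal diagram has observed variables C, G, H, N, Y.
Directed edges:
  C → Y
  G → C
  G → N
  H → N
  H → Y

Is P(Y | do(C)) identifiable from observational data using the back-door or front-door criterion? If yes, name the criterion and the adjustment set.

P(Y|do(C)): backdoor, adjust for ∅.

desc(C)\{C}={Y}; candidates ⊆ {G,H,N}.
∅: C⊥Y given ∅ in G with C→· removed — back-door holds.
P(Y|do(C)) = P(Y|C) — no adjustment needed.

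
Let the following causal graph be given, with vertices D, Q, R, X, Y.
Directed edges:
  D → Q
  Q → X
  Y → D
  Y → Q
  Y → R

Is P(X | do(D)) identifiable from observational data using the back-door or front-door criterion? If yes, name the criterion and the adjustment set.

desc(D)\{D}={Q,X}; candidates ⊆ {R,Y}.
size 0: {}; under {} D still reaches {Q,R,X,Y} ∋ X.
{Y}: D⊥X given {Y} in G with D→· removed — back-door holds.
P(X|do(D)) = Σ_{Y} P(X|D,Y)·P(Y).

P(X|do(D)): backdoor, adjust for {Y}.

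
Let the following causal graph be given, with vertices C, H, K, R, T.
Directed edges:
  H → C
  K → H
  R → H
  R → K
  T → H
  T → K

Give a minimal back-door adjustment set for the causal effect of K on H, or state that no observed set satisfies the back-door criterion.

desc(K)\{K}={C,H}; candidates ⊆ {R,T}.
size 0: {}; under {} K still reaches {C,H,R,T} ∋ H.
size 1: {R}, {T}; under {R} K still reaches {C,H,T} ∋ H.
{R,T}: K⊥H given {R,T} in G with K→· removed — back-door holds.

K→H: minimal back-door set {R, T}.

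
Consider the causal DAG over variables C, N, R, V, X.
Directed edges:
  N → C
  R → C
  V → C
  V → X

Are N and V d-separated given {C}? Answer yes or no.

No — N and V are d-connected given {C}.

Bayes-Ball from N | {C} reaches {R,V,X}.
V ∈ reach(N|{C}) ⇒ N ⊥̸ V | {C}.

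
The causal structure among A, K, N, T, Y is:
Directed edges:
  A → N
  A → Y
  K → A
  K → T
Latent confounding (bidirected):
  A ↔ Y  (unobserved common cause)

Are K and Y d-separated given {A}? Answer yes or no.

No — K and Y are d-connected given {A}.

Bayes-Ball from K | {A} reaches {T,Y}.
Y ∈ reach(K|{A}) ⇒ K ⊥̸ Y | {A}.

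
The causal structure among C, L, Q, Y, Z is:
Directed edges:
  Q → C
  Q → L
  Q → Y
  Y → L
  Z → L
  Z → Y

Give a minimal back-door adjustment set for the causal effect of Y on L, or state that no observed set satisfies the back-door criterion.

Y→L: minimal back-door set {Q, Z}.

desc(Y)\{Y}={L}; candidates ⊆ {C,Q,Z}.
size 0: {}; under {} Y still reaches {C,L,Q,Z} ∋ L.
size 1: {C}, {Q}, {Z}; under {C} Y still reaches {L,Q,Z} ∋ L.
{Q,Z}: Y⊥L given {Q,Z} in G with Y→· removed — back-door holds.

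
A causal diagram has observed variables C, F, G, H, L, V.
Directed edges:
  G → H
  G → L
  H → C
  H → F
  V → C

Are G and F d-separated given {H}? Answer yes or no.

Bayes-Ball from G | {H} reaches {L}.
F ∉ reach(G|{H}) ⇒ G ⊥ F | {H}.

Yes — G ⊥ F | {H}.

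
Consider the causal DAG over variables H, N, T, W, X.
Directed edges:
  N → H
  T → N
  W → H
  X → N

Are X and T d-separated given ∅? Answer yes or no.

Bayes-Ball from X | ∅ reaches {H,N}.
T ∉ reach(X|∅) ⇒ X ⊥ T | ∅.

Yes — X ⊥ T | ∅.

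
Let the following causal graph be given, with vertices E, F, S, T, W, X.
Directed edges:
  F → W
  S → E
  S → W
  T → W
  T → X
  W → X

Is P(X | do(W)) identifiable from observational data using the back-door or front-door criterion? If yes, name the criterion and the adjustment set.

P(X|do(W)): backdoor, adjust for {T}.

desc(W)\{W}={X}; candidates ⊆ {E,F,S,T}.
size 0: {}; under {} W still reaches {E,F,S,T,X} ∋ X.
{T}: W⊥X given {T} in G with W→· removed — back-door holds.
P(X|do(W)) = Σ_{T} P(X|W,T)·P(T).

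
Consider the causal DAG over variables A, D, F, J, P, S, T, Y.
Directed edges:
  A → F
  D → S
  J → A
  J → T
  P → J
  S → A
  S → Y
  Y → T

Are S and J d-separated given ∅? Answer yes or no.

Bayes-Ball from S | ∅ reaches {A,D,F,T,Y}.
J ∉ reach(S|∅) ⇒ S ⊥ J | ∅.

Yes — S ⊥ J | ∅.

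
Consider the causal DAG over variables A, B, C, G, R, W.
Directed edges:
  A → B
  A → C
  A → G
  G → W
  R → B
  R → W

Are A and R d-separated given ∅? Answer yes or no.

Yes — A ⊥ R | ∅.

Bayes-Ball from A | ∅ reaches {B,C,G,W}.
R ∉ reach(A|∅) ⇒ A ⊥ R | ∅.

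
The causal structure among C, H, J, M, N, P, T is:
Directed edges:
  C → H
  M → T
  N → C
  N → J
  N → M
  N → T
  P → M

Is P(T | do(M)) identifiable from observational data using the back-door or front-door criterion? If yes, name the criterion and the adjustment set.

desc(M)\{M}={T}; candidates ⊆ {C,H,J,N,P}.
size 0: {}; under {} M still reaches {C,H,J,N,P,T} ∋ T.
{N}: M⊥T given {N} in G with M→· removed — back-door holds.
P(T|do(M)) = Σ_{N} P(T|M,N)·P(N).

P(T|do(M)): backdoor, adjust for {N}.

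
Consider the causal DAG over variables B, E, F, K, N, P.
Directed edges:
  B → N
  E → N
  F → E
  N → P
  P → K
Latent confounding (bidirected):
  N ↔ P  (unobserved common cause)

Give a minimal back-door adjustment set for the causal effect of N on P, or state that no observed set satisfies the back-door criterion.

N→P: no observed back-door set.

desc(N)\{N}={K,P}; candidates ⊆ {B,E,F}.
N↔P: latent back-door arc(s) into N.
size 0: {}; under {} N still reaches {B,E,F,K,P} ∋ P.
size 1: {B}, {E}, {F}; under {B} N still reaches {E,F,K,P} ∋ P.
size 2: {B,E}, {B,F}, {E,F}; under {B,E} N still reaches {K,P} ∋ P.
N↔P cannot be blocked by any observed set — no back-door set.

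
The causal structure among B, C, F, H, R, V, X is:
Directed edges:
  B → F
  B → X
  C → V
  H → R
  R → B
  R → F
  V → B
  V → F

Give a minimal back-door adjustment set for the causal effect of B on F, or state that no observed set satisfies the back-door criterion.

desc(B)\{B}={F,X}; candidates ⊆ {C,H,R,V}.
size 0: {}; under {} B still reaches {C,F,H,R,V} ∋ F.
size 1: {C}, {H}, {R} …(+1); under {C} B still reaches {F,H,R,V} ∋ F.
{R,V}: B⊥F given {R,V} in G with B→· removed — back-door holds.

B→F: minimal back-door set {R, V}.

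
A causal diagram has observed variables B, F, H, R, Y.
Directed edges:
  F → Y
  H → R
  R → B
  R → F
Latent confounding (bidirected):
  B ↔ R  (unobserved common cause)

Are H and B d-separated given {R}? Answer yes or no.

Bayes-Ball from H | {R} reaches {B}.
B ∈ reach(H|{R}) ⇒ H ⊥̸ B | {R}.

No — H and B are d-connected given {R}.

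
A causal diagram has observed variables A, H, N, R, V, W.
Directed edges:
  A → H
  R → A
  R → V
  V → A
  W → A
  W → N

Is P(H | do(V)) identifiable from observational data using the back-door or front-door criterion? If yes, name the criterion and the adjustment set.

P(H|do(V)): backdoor, adjust for {R}.

desc(V)\{V}={A,H}; candidates ⊆ {N,R,W}.
size 0: {}; under {} V still reaches {A,H,R} ∋ H.
{R}: V⊥H given {R} in G with V→· removed — back-door holds.
P(H|do(V)) = Σ_{R} P(H|V,R)·P(R).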